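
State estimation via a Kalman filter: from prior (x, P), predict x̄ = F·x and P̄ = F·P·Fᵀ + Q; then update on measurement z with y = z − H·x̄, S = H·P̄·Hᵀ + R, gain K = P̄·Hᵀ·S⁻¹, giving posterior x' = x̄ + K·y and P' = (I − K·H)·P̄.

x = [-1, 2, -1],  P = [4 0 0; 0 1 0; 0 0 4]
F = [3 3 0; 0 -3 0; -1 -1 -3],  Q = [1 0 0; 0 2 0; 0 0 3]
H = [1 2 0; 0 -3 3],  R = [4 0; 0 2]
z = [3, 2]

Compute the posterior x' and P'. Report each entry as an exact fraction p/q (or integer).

x̄ = F·x = [3, -6, 2]
P̄ = F·P·Fᵀ + Q = [46 -9 -15; -9 11 3; -15 3 44]
y = z − H·x̄ = [12, -22]
S = H·P̄·Hᵀ + R = [58 -66; -66 443]
K = P̄·Hᵀ·S⁻¹ = [5608/10669 402/10669; 4175/21338 -267/10669; 4131/21338 3270/10669]
x' = x̄ + K·y = [90459/10669, -33090/10669, -25816/10669]
P' = (I − K·H)·P̄ = [340986/10669 -159277/10669 -159009/10669; -159277/10669 167627/21338 167271/21338; -159009/10669 167271/21338 171631/21338]

x' = [90459/10669, -33090/10669, -25816/10669]
P' = [340986/10669 -159277/10669 -159009/10669; -159277/10669 167627/21338 167271/21338; -159009/10669 167271/21338 171631/21338]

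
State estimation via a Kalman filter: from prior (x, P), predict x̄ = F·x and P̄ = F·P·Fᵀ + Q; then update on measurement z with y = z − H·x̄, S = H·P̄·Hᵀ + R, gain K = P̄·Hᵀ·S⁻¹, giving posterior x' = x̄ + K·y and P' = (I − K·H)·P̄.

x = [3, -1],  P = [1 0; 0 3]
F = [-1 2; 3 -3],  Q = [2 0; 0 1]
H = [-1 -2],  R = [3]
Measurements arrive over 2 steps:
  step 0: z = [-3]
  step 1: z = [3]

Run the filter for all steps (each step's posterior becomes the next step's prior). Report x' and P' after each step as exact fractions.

step 0: x̄ = F·x = [-5, 12]
step 0: P̄ = F·P·Fᵀ + Q = [15 -21; -21 37]
step 0: y = z − H·x̄ = [16]
step 0: S = H·P̄·Hᵀ + R = [82]
step 0: K = P̄·Hᵀ·S⁻¹ = [27/82; -53/82]
step 0: x' = x̄ + K·y = [11/41, 68/41]
step 0: P' = (I − K·H)·P̄ = [501/82 -291/82; -291/82 225/82]
step 1: x̄ = F·x = [125/41, -171/41]
step 1: P̄ = F·P·Fᵀ + Q = [2729/82 -2736/41; -2736/41 5927/41]
step 1: y = z − H·x̄ = [-94/41]
step 1: S = H·P̄·Hᵀ + R = [28503/82]
step 1: K = P̄·Hᵀ·S⁻¹ = [8215/28503; -18236/28503]
step 1: x' = x̄ + K·y = [68065/28503, -77069/28503]
step 1: P' = (I − K·H)·P̄ = [125591/28503 -75118/28503; -75118/28503 64913/28503]

step 0: x' = [11/41, 68/41], P' = [501/82 -291/82; -291/82 225/82]
step 1: x' = [68065/28503, -77069/28503], P' = [125591/28503 -75118/28503; -75118/28503 64913/28503]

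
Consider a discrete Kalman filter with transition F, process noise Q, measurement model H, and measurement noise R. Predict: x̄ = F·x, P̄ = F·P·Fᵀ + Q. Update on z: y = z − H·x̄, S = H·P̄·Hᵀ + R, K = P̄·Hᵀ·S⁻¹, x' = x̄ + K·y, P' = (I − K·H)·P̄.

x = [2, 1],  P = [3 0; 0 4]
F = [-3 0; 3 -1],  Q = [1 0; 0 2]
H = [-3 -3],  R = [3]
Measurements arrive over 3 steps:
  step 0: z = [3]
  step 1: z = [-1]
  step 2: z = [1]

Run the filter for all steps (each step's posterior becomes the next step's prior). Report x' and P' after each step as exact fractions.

step 0: x' = [-6, 5], P' = [613/22 -306/11; -306/11 309/11]
step 1: x' = [4154/1037, -3867/1037], P' = [73459/2074 -75273/2074; -75273/2074 77771/2074]
step 2: x' = [-326248/254053, 249989/254053], P' = [8825335/254053 -9049080/254053; -9049080/254053 9356818/254053]

step 0: x̄ = F·x = [-6, 5]
step 0: P̄ = F·P·Fᵀ + Q = [28 -27; -27 33]
step 0: y = z − H·x̄ = [0]
step 0: S = H·P̄·Hᵀ + R = [66]
step 0: K = P̄·Hᵀ·S⁻¹ = [-1/22; -3/11]
step 0: x' = x̄ + K·y = [-6, 5]
step 0: P' = (I − K·H)·P̄ = [613/22 -306/11; -306/11 309/11]
step 1: x̄ = F·x = [18, -23]
step 1: P̄ = F·P·Fᵀ + Q = [5539/22 -7353/22; -7353/22 9851/22]
step 1: y = z − H·x̄ = [-16]
step 1: S = H·P̄·Hᵀ + R = [3111/11]
step 1: K = P̄·Hᵀ·S⁻¹ = [907/1037; -1249/1037]
step 1: x' = x̄ + K·y = [4154/1037, -3867/1037]
step 1: P' = (I − K·H)·P̄ = [73459/2074 -75273/2074; -75273/2074 77771/2074]
step 2: x̄ = F·x = [-12462/1037, 16329/1037]
step 2: P̄ = F·P·Fᵀ + Q = [663205/2074 -443475/1037; -443475/1037 597344/1037]
step 2: y = z − H·x̄ = [12638/1037]
step 2: S = H·P̄·Hᵀ + R = [762159/2074]
step 2: K = P̄·Hᵀ·S⁻¹ = [223745/254053; -307738/254053]
step 2: x' = x̄ + K·y = [-326248/254053, 249989/254053]
step 2: P' = (I − K·H)·P̄ = [8825335/254053 -9049080/254053; -9049080/254053 9356818/254053]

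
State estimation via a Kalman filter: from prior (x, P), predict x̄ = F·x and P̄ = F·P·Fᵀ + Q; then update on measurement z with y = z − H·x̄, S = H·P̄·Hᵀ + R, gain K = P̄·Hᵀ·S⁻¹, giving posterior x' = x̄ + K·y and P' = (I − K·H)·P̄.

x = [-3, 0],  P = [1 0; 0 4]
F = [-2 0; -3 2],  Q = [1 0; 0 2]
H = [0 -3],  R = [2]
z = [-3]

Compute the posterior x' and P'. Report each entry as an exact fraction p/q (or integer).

x̄ = F·x = [6, 9]
P̄ = F·P·Fᵀ + Q = [5 6; 6 27]
y = z − H·x̄ = [24]
S = H·P̄·Hᵀ + R = [245]
K = P̄·Hᵀ·S⁻¹ = [-18/245; -81/245]
x' = x̄ + K·y = [1038/245, 261/245]
P' = (I − K·H)·P̄ = [901/245 12/245; 12/245 54/245]

x' = [1038/245, 261/245]
P' = [901/245 12/245; 12/245 54/245]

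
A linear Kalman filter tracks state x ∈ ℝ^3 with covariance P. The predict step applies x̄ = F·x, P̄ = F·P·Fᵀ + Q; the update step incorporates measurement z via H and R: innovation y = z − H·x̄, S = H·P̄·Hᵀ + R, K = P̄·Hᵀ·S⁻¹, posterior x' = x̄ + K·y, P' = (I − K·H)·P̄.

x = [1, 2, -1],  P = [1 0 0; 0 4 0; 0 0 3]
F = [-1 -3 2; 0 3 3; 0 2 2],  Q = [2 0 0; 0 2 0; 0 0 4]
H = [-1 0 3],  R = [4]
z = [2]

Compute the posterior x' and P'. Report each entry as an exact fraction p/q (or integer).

x' = [-2604/415, -627/415, -574/415]
P' = [13596/415 5058/415 4416/415; 5058/415 6239/415 1878/415; 4416/415 1878/415 1616/415]

x̄ = F·x = [-9, 3, 2]
P̄ = F·P·Fᵀ + Q = [51 -18 -12; -18 65 42; -12 42 32]
y = z − H·x̄ = [-13]
S = H·P̄·Hᵀ + R = [415]
K = P̄·Hᵀ·S⁻¹ = [-87/415; 144/415; 108/415]
x' = x̄ + K·y = [-2604/415, -627/415, -574/415]
P' = (I − K·H)·P̄ = [13596/415 5058/415 4416/415; 5058/415 6239/415 1878/415; 4416/415 1878/415 1616/415]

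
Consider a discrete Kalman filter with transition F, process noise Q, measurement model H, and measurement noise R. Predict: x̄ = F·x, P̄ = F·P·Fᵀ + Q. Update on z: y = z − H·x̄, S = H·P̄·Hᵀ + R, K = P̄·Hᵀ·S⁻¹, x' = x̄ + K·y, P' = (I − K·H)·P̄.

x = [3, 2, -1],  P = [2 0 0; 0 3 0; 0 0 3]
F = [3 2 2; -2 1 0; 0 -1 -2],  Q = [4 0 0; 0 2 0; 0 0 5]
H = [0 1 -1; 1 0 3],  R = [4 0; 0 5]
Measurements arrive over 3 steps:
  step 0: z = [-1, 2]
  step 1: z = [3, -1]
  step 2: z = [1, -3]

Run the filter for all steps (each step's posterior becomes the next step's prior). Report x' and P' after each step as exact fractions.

step 0: x̄ = F·x = [11, -4, 0]
step 0: P̄ = F·P·Fᵀ + Q = [46 -6 -18; -6 13 -3; -18 -3 20]
step 0: y = z − H·x̄ = [3, -9]
step 0: S = H·P̄·Hᵀ + R = [43 -57; -57 123]
step 0: K = P̄·Hᵀ·S⁻¹ = [1/2 1/6; 371/680 89/680; -29/136 33/136]
step 0: x' = x̄ + K·y = [11, -301/85, -48/17]
step 0: P' = (I − K·H)·P̄ = [124/3 -23/2 -27/2; -23/2 4239/680 551/136; -27/2 551/136 667/136]
step 1: x̄ = F·x = [1723/85, -2171/85, 781/85]
step 1: P̄ = F·P·Fᵀ + Q = [13002/85 -13764/85 5024/85; -13764/85 447917/2040 -62109/680; 5024/85 -62109/680 31999/680]
step 1: y = z − H·x̄ = [3207/85, -4151/85]
step 1: S = H·P̄·Hᵀ + R = [115591/255 -108157/170; -108157/170 636559/680]
step 1: K = P̄·Hᵀ·S⁻¹ = [937452/5702305 378432/814615; 3989557/5702305 55939/5702305; -621504/5702305 113941/814615]
step 1: x' = x̄ + K·y = [21592723/5702305, 2148263/5702305, -10005256/5702305]
step 1: P' = (I − K·H)·P̄ = [29219358/814615 -60013654/5702305 -9109066/814615; -60013654/5702305 36056011/5702305 20097783/5702305; -9109066/814615 20097783/5702305 3226257/814615]
step 2: x̄ = F·x = [7009169/814615, -41037183/5702305, 17862249/5702305]
step 2: P̄ = F·P·Fᵀ + Q = [110520698/814615 -799837946/5702305 279587818/5702305; -799837946/5702305 1105657261/5702305 -451332733/5702305; 279587818/5702305 -451332733/5702305 235293864/5702305]
step 2: y = z − H·x̄ = [64601737/5702305, -23951569/1140461]
step 2: S = H·P̄·Hᵀ + R = [2266425811/5702305 -627861111/1140461; -627861111/1140461 919465619/1140461]
step 2: K = P̄·Hᵀ·S⁻¹ = [30495408072/173168824687 81558951932/173168824687; 486664336517/692675298748 7804307005/692675298748; -77285775571/692675298748 95704862545/692675298748]
step 2: x' = x̄ + K·y = [122602861909/173168824687, 91160131386/173168824687, -178939252605/173168824687]
step 2: P' = (I − K·H)·P̄ = [6204924235642/173168824687 -1810394859706/173168824687 -1932376491994/173168824687; -1810394859706/173168824687 4373524337351/692675298748 2426866991283/692675298748; -1932376491994/173168824687 2426866991283/692675298748 2736010093567/692675298748]

step 0: x' = [11, -301/85, -48/17], P' = [124/3 -23/2 -27/2; -23/2 4239/680 551/136; -27/2 551/136 667/136]
step 1: x' = [21592723/5702305, 2148263/5702305, -10005256/5702305], P' = [29219358/814615 -60013654/5702305 -9109066/814615; -60013654/5702305 36056011/5702305 20097783/5702305; -9109066/814615 20097783/5702305 3226257/814615]
step 2: x' = [122602861909/173168824687, 91160131386/173168824687, -178939252605/173168824687], P' = [6204924235642/173168824687 -1810394859706/173168824687 -1932376491994/173168824687; -1810394859706/173168824687 4373524337351/692675298748 2426866991283/692675298748; -1932376491994/173168824687 2426866991283/692675298748 2736010093567/692675298748]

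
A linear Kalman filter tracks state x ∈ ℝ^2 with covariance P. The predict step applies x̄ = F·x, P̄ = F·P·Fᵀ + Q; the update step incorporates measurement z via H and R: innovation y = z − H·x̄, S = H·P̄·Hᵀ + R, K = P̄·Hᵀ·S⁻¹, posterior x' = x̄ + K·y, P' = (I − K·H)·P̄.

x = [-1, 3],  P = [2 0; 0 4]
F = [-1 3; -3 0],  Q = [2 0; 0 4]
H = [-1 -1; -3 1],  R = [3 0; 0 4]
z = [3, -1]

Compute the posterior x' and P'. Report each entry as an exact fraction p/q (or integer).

x' = [-2564/7425, -15601/7425]
P' = [3194/7425 2146/7425; 2146/7425 13214/7425]

x̄ = F·x = [10, 3]
P̄ = F·P·Fᵀ + Q = [40 6; 6 22]
y = z − H·x̄ = [16, 26]
S = H·P̄·Hᵀ + R = [77 110; 110 350]
K = P̄·Hᵀ·S⁻¹ = [-356/1485 -169/675; -1024/1485 154/675]
x' = x̄ + K·y = [-2564/7425, -15601/7425]
P' = (I − K·H)·P̄ = [3194/7425 2146/7425; 2146/7425 13214/7425]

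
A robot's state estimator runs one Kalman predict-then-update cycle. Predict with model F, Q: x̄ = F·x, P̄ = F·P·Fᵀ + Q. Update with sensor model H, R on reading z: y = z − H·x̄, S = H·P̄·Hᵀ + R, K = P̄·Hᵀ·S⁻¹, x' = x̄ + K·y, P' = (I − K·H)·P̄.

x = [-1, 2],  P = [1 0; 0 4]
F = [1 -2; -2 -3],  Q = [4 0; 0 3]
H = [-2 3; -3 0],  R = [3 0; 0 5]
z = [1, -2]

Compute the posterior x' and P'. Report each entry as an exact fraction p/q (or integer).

x̄ = F·x = [-5, -4]
P̄ = F·P·Fᵀ + Q = [21 22; 22 43]
y = z − H·x̄ = [3, -17]
S = H·P̄·Hᵀ + R = [210 -72; -72 194]
K = P̄·Hᵀ·S⁻¹ = [10/2963 -1917/5926; 5869/17778 -645/2963]
x' = x̄ + K·y = [3019/5926, 4095/5926]
P' = (I − K·H)·P̄ = [3195/5926 1075/2963; 1075/2963 10169/17778]

x' = [3019/5926, 4095/5926]
P' = [3195/5926 1075/2963; 1075/2963 10169/17778]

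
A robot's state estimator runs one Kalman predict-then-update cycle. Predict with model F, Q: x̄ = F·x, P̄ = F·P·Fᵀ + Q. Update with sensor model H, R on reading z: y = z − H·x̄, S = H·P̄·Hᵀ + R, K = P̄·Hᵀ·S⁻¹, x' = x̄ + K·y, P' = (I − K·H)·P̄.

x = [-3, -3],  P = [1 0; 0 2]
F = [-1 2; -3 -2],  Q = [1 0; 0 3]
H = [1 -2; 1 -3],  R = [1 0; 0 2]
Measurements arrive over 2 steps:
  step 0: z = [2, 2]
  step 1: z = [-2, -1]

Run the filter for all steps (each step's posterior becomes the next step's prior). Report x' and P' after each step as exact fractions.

step 0: x̄ = F·x = [-3, 15]
step 0: P̄ = F·P·Fᵀ + Q = [10 -5; -5 20]
step 0: y = z − H·x̄ = [35, 50]
step 0: S = H·P̄·Hᵀ + R = [111 155; 155 222]
step 0: K = P̄·Hᵀ·S⁻¹ = [565/617 -325/617; 85/617 -240/617]
step 0: x' = x̄ + K·y = [1674/617, 230/617]
step 0: P' = (I − K·H)·P̄ = [2995/617 1215/617; 1215/617 565/617]
step 1: x̄ = F·x = [-1214/617, -5482/617]
step 1: P̄ = F·P·Fᵀ + Q = [1012/617 1865/617; 1865/617 45646/617]
step 1: y = z − H·x̄ = [-10984/617, -15849/617]
step 1: S = H·P̄·Hᵀ + R = [176753/617 265563/617; 265563/617 401870/617]
step 1: K = P̄·Hᵀ·S⁻¹ = [202257/823373 -143045/823373; -109623/823373 -204304/823373]
step 1: x' = x̄ + K·y = [-1546265/823373, -116074/823373]
step 1: P' = (I − K·H)·P̄ = [1178951/823373 488347/823373; 488347/823373 298985/823373]

step 0: x' = [1674/617, 230/617], P' = [2995/617 1215/617; 1215/617 565/617]
step 1: x' = [-1546265/823373, -116074/823373], P' = [1178951/823373 488347/823373; 488347/823373 298985/823373]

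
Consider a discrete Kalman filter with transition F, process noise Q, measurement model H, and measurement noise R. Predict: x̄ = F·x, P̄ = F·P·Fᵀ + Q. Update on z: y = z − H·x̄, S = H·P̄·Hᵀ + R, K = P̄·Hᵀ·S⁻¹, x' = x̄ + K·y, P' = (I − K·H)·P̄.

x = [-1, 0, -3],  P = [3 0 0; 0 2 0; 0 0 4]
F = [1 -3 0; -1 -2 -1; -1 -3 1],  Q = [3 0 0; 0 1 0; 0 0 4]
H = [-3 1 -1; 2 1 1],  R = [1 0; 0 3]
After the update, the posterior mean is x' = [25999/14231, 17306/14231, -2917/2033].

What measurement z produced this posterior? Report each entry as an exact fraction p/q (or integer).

z = [-3, 3]

x̄ = F·x = [-1, 4, -2]
P̄ = F·P·Fᵀ + Q = [24 9 15; 9 16 11; 15 11 29]
S = H·P̄·Hᵀ + R = [276 -241; -241 262]
K = P̄·Hᵀ·S⁻¹ = [-3084/14231 1074/14231; 5081/14231 7118/14231; 52/2033 591/2033]
x' − x̄ = [40230/14231, -39618/14231, 1149/2033] = K·y
y = (KᵀK)⁻¹·Kᵀ·(x' − x̄) = [-12, 3]
z = y + H·x̄ = [-12, 3] + [9, 0] = [-3, 3]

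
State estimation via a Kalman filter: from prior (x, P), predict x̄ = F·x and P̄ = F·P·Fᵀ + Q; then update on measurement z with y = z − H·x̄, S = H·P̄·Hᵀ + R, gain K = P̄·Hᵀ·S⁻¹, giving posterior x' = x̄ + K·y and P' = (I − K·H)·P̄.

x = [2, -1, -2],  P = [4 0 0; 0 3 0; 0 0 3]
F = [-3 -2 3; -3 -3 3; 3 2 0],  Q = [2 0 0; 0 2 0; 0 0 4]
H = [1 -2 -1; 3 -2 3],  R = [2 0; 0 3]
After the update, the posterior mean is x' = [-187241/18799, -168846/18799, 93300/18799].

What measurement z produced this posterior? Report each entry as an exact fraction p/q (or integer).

x̄ = F·x = [-10, -9, 4]
P̄ = F·P·Fᵀ + Q = [77 81 -48; 81 92 -54; -48 -54 52]
S = H·P̄·Hᵀ + R = [55 11; 11 344]
K = P̄·Hᵀ·S⁻¹ = [-11903/18799 -338/1709; -15723/18799 -466/1709; 1432/18799 592/1709]
x' − x̄ = [749/18799, 345/18799, 18104/18799] = K·y
y = (KᵀK)⁻¹·Kᵀ·(x' − x̄) = [-1, 3]
z = y + H·x̄ = [-1, 3] + [4, 0] = [3, 3]

z = [3, 3]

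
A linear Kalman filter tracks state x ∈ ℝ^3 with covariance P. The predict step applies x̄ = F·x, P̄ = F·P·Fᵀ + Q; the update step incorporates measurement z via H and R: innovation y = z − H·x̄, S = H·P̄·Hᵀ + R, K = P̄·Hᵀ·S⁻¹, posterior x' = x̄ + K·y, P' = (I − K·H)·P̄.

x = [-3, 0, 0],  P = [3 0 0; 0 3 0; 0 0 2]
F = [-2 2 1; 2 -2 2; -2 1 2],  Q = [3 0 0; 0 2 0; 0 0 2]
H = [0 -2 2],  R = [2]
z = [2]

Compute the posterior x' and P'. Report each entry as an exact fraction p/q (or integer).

x̄ = F·x = [6, -6, 6]
P̄ = F·P·Fᵀ + Q = [29 -20 22; -20 34 -10; 22 -10 25]
y = z − H·x̄ = [-22]
S = H·P̄·Hᵀ + R = [318]
K = P̄·Hᵀ·S⁻¹ = [14/53; -44/159; 35/159]
x' = x̄ + K·y = [10/53, 14/159, 184/159]
P' = (I − K·H)·P̄ = [361/53 172/53 186/53; 172/53 1534/159 1490/159; 186/53 1490/159 1525/159]

x' = [10/53, 14/159, 184/159]
P' = [361/53 172/53 186/53; 172/53 1534/159 1490/159; 186/53 1490/159 1525/159]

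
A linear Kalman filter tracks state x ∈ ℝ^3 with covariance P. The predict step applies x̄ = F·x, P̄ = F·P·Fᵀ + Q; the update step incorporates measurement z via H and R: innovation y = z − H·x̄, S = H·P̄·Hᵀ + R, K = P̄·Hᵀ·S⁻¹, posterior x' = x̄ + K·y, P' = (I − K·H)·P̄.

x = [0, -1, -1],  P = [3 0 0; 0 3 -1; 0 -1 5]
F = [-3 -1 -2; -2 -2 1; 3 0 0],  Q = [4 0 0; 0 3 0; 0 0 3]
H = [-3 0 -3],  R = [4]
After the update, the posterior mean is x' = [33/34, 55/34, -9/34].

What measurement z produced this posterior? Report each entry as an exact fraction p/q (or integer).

z = [-2]

x̄ = F·x = [3, 1, 0]
P̄ = F·P·Fᵀ + Q = [50 11 -27; 11 36 -18; -27 -18 30]
S = H·P̄·Hᵀ + R = [238]
K = P̄·Hᵀ·S⁻¹ = [-69/238; 3/34; -9/238]
x' − x̄ = [-69/34, 21/34, -9/34] = K·y
y = (KᵀK)⁻¹·Kᵀ·(x' − x̄) = [7]
z = y + H·x̄ = [7] + [-9] = [-2]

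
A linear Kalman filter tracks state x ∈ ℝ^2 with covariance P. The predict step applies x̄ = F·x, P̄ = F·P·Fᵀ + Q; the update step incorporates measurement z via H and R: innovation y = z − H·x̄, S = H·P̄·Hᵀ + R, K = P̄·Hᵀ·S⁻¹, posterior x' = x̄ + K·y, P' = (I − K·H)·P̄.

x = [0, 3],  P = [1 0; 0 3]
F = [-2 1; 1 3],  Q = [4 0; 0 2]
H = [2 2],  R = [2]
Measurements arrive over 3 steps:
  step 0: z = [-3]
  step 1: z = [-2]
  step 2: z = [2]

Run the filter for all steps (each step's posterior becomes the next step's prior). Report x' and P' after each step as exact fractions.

step 0: x' = [-51/37, 0], P' = [191/37 -5; -5 16/3]
step 1: x' = [41254/30413, -71403/30413], P' = [75846/30413 -66893/30413; -66893/30413 73091/30413]
step 2: x' = [7414903/3956261, -3815921/3956261], P' = [9931553/3956261 -8763808/3956261; -8763808/3956261 9558987/3956261]

step 0: x̄ = F·x = [3, 9]
step 0: P̄ = F·P·Fᵀ + Q = [11 7; 7 30]
step 0: y = z − H·x̄ = [-27]
step 0: S = H·P̄·Hᵀ + R = [222]
step 0: K = P̄·Hᵀ·S⁻¹ = [6/37; 1/3]
step 0: x' = x̄ + K·y = [-51/37, 0]
step 0: P' = (I − K·H)·P̄ = [191/37 -5; -5 16/3]
step 1: x̄ = F·x = [102/37, -51/37]
step 1: P̄ = F·P·Fᵀ + Q = [5548/111 1135/37; 1135/37 931/37]
step 1: y = z − H·x̄ = [-176/37]
step 1: S = H·P̄·Hᵀ + R = [60826/111]
step 1: K = P̄·Hᵀ·S⁻¹ = [8953/30413; 6198/30413]
step 1: x' = x̄ + K·y = [41254/30413, -71403/30413]
step 1: P' = (I − K·H)·P̄ = [75846/30413 -66893/30413; -66893/30413 73091/30413]
step 2: x̄ = F·x = [-153911/30413, -172955/30413]
step 2: P̄ = F·P·Fᵀ + Q = [765699/30413 402046/30413; 402046/30413 393133/30413]
step 2: y = z − H·x̄ = [714558/30413]
step 2: S = H·P̄·Hᵀ + R = [7912522/30413]
step 2: K = P̄·Hᵀ·S⁻¹ = [1167745/3956261; 795179/3956261]
step 2: x' = x̄ + K·y = [7414903/3956261, -3815921/3956261]
step 2: P' = (I − K·H)·P̄ = [9931553/3956261 -8763808/3956261; -8763808/3956261 9558987/3956261]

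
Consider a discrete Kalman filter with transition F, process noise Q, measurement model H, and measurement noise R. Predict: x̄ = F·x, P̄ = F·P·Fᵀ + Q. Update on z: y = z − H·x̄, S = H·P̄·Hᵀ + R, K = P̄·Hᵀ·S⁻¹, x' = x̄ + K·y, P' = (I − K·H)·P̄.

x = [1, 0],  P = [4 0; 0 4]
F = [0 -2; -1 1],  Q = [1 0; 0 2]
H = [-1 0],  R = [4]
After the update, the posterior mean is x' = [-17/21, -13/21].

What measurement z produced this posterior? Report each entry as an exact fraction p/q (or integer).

z = [1]

x̄ = F·x = [0, -1]
P̄ = F·P·Fᵀ + Q = [17 -8; -8 10]
S = H·P̄·Hᵀ + R = [21]
K = P̄·Hᵀ·S⁻¹ = [-17/21; 8/21]
x' − x̄ = [-17/21, 8/21] = K·y
y = (KᵀK)⁻¹·Kᵀ·(x' − x̄) = [1]
z = y + H·x̄ = [1] + [0] = [1]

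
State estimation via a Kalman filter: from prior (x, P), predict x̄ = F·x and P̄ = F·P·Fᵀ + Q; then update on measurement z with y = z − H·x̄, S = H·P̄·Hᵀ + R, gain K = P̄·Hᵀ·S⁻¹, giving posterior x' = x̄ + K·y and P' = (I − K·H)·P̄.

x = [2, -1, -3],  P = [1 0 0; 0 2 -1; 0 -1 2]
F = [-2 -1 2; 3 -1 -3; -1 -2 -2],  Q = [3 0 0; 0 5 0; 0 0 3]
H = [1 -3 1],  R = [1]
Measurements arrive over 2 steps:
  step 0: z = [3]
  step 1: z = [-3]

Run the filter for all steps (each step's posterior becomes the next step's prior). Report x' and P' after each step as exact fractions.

step 0: x̄ = F·x = [-9, 16, 6]
step 0: P̄ = F·P·Fᵀ + Q = [21 -17 0; -17 28 5; 0 5 12]
step 0: y = z − H·x̄ = [54]
step 0: S = H·P̄·Hᵀ + R = [358]
step 0: K = P̄·Hᵀ·S⁻¹ = [36/179; -48/179; -3/358]
step 0: x' = x̄ + K·y = [333/179, 272/179, 993/179]
step 0: P' = (I − K·H)·P̄ = [1167/179 413/179 108/179; 413/179 404/179 751/179; 108/179 751/179 4287/358]
step 1: x̄ = F·x = [1048/179, -2252/179, -2863/179]
step 1: P̄ = F·P·Fᵀ + Q = [11967/179 -17825/179 -4653/179; -17825/179 62355/358 13787/179; -4653/179 13787/179 19986/179]
step 1: y = z − H·x̄ = [-5478/179]
step 1: S = H·P̄·Hᵀ + R = [655303/358]
step 1: K = P̄·Hᵀ·S⁻¹ = [121578/655303; -195141/655303; -52056/655303]
step 1: x' = x̄ + K·y = [10540/59573, -206582/59573, -808009/59573]
step 1: P' = (I − K·H)·P̄ = [2521821/655303 1014806/655303 644175/655303; 1014806/655303 7769298/655303 22097947/655303; 644175/655303 22097947/655303 65597610/655303]

step 0: x' = [333/179, 272/179, 993/179], P' = [1167/179 413/179 108/179; 413/179 404/179 751/179; 108/179 751/179 4287/358]
step 1: x' = [10540/59573, -206582/59573, -808009/59573], P' = [2521821/655303 1014806/655303 644175/655303; 1014806/655303 7769298/655303 22097947/655303; 644175/655303 22097947/655303 65597610/655303]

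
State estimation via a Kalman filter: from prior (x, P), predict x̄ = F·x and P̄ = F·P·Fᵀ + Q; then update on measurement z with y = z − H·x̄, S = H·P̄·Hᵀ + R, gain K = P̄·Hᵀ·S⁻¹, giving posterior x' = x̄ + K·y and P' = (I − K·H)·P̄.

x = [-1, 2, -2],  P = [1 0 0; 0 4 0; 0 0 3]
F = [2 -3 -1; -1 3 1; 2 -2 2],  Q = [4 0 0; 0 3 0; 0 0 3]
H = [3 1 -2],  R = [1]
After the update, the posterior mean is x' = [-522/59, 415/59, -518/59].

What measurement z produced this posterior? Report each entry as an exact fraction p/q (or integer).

x̄ = F·x = [-6, 5, -10]
P̄ = F·P·Fᵀ + Q = [47 -41 22; -41 43 -20; 22 -20 35]
S = H·P̄·Hᵀ + R = [177]
K = P̄·Hᵀ·S⁻¹ = [56/177; -40/177; -8/59]
x' − x̄ = [-168/59, 120/59, 72/59] = K·y
y = (KᵀK)⁻¹·Kᵀ·(x' − x̄) = [-9]
z = y + H·x̄ = [-9] + [7] = [-2]

z = [-2]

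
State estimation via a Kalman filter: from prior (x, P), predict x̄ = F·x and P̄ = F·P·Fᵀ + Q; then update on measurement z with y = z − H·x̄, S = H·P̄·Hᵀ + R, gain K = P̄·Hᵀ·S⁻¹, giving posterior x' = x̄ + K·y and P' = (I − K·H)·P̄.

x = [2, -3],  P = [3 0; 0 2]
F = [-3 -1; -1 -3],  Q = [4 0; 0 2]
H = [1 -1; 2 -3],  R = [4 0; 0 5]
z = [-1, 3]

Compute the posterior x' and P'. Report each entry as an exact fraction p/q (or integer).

x' = [-93/55, -92/55]
P' = [3759/220 2631/220; 2631/220 5837/660]

x̄ = F·x = [-3, 7]
P̄ = F·P·Fᵀ + Q = [33 15; 15 23]
y = z − H·x̄ = [9, 30]
S = H·P̄·Hᵀ + R = [30 60; 60 164]
K = P̄·Hᵀ·S⁻¹ = [141/110 -15/44; 257/330 -23/44]
x' = x̄ + K·y = [-93/55, -92/55]
P' = (I − K·H)·P̄ = [3759/220 2631/220; 2631/220 5837/660]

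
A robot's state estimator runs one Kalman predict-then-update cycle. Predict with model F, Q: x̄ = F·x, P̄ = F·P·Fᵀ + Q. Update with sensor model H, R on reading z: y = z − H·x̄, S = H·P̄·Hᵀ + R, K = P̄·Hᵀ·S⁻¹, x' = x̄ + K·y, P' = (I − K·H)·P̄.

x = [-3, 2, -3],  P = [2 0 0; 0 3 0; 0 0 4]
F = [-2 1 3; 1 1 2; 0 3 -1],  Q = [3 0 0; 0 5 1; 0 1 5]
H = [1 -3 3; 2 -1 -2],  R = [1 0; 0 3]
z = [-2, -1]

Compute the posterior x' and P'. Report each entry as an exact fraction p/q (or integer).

x' = [-146343/88496, -69155/88496, -75079/88496]
P' = [2259535/88496 1977771/88496 1227343/88496; 1977771/88496 1764071/88496 1100795/88496; 1227343/88496 1100795/88496 696543/88496]

x̄ = F·x = [-1, -7, 9]
P̄ = F·P·Fᵀ + Q = [50 23 -3; 23 26 2; -3 2 36]
y = z − H·x̄ = [-49, 12]
S = H·P̄·Hᵀ + R = [417 -205; -205 313]
K = P̄·Hᵀ·S⁻¹ = [8251/88496 28871/88496; -12057/88496 -3373/88496; 14587/88496 -13065/88496]
x' = x̄ + K·y = [-146343/88496, -69155/88496, -75079/88496]
P' = (I − K·H)·P̄ = [2259535/88496 1977771/88496 1227343/88496; 1977771/88496 1764071/88496 1100795/88496; 1227343/88496 1100795/88496 696543/88496]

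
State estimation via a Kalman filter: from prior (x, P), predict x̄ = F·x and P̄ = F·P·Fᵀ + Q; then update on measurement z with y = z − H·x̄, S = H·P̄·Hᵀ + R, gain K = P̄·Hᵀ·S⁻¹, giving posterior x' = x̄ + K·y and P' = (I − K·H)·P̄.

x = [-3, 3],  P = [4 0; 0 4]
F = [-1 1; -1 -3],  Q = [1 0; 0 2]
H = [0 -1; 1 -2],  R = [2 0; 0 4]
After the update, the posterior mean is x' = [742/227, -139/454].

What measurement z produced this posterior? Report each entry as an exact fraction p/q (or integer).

x̄ = F·x = [6, -6]
P̄ = F·P·Fᵀ + Q = [9 -8; -8 42]
S = H·P̄·Hᵀ + R = [44 92; 92 213]
K = P̄·Hᵀ·S⁻¹ = [-149/227 91/227; -241/454 -46/227]
x' − x̄ = [-620/227, 2585/454] = K·y
y = (KᵀK)⁻¹·Kᵀ·(x' − x̄) = [-5, -15]
z = y + H·x̄ = [-5, -15] + [6, 18] = [1, 3]

z = [1, 3]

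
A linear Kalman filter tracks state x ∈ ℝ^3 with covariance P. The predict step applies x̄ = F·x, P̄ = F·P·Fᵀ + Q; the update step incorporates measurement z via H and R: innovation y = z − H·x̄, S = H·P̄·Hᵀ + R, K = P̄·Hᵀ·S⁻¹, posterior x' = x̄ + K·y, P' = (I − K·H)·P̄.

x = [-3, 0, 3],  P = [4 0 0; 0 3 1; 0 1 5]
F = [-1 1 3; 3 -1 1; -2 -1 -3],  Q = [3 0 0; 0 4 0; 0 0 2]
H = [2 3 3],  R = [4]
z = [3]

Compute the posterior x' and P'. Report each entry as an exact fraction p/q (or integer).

x̄ = F·x = [12, -6, -3]
P̄ = F·P·Fᵀ + Q = [61 -2 -46; -2 46 -34; -46 -34 72]
y = z − H·x̄ = [6]
S = H·P̄·Hᵀ + R = [122]
K = P̄·Hᵀ·S⁻¹ = [-11/61; 16/61; 11/61]
x' = x̄ + K·y = [666/61, -270/61, -117/61]
P' = (I − K·H)·P̄ = [3479/61 230/61 -2564/61; 230/61 2294/61 -2426/61; -2564/61 -2426/61 4150/61]

x' = [666/61, -270/61, -117/61]
P' = [3479/61 230/61 -2564/61; 230/61 2294/61 -2426/61; -2564/61 -2426/61 4150/61]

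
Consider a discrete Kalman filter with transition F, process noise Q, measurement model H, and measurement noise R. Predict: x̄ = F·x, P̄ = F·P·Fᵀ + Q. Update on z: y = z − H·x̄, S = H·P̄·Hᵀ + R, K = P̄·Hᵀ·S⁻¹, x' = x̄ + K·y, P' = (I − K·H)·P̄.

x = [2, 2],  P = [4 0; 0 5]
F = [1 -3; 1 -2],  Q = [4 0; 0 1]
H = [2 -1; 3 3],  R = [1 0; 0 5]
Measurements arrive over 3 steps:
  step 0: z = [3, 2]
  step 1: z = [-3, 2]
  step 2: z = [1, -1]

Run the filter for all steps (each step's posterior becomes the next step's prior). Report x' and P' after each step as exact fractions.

step 0: x̄ = F·x = [-4, -2]
step 0: P̄ = F·P·Fᵀ + Q = [53 34; 34 25]
step 0: y = z − H·x̄ = [9, 20]
step 0: S = H·P̄·Hᵀ + R = [102 345; 345 1319]
step 0: K = P̄·Hᵀ·S⁻¹ = [1641/5171 594/5171; -4348/15513 1073/5171]
step 0: x' = x̄ + K·y = [5965/5171, -1926/5171]
step 0: P' = (I − K·H)·P̄ = [877/5171 113/5171; 113/5171 5026/15513]
step 1: x̄ = F·x = [11743/5171, 9817/5171]
step 1: P̄ = F·P·Fᵀ + Q = [35961/5171 10364/5171; 10364/5171 36892/15513]
step 1: y = z − H·x̄ = [-29182/5171, -54338/5171]
step 1: S = H·P̄·Hᵀ + R = [359569/15513 209966/5171; 209966/5171 646732/5171]
step 1: K = P̄·Hᵀ·S⁻¹ = [3083979/9697120 2165121/19394240; -319883/1212140 462543/2424280]
step 1: x' = x̄ + K·y = [-6758377/9697120, 1676189/1212140]
step 1: P' = (I − K·H)·P̄ = [3258831/19394240 43713/2424280; 43713/2424280 90899/303035]
step 2: x̄ = F·x = [-46986913/9697120, -33577401/9697120]
step 2: P̄ = F·P·Fᵀ + Q = [131095391/19394240 36415527/19394240; 36415527/19394240 44524399/19394240]
step 2: y = z − H·x̄ = [14018709/1939424, 115997911/4848560]
step 2: S = H·P̄·Hᵀ + R = [88527619/3878848 76224573/1939424; 76224573/1939424 583257199/4848560]
step 2: K = P̄·Hᵀ·S⁻¹ = [3704365972/11644407539 2595817977/23288815078; -3069161197/11644407539 2214695112/11644407539]
step 2: x' = x̄ + K·y = [1405246264/11644407539, -9520075737/11644407539]
step 2: P' = (I − K·H)·P̄ = [3911698413/23288815078 207332441/11644407539; 207332441/11644407539 3483826079/11644407539]

step 0: x' = [5965/5171, -1926/5171], P' = [877/5171 113/5171; 113/5171 5026/15513]
step 1: x' = [-6758377/9697120, 1676189/1212140], P' = [3258831/19394240 43713/2424280; 43713/2424280 90899/303035]
step 2: x' = [1405246264/11644407539, -9520075737/11644407539], P' = [3911698413/23288815078 207332441/11644407539; 207332441/11644407539 3483826079/11644407539]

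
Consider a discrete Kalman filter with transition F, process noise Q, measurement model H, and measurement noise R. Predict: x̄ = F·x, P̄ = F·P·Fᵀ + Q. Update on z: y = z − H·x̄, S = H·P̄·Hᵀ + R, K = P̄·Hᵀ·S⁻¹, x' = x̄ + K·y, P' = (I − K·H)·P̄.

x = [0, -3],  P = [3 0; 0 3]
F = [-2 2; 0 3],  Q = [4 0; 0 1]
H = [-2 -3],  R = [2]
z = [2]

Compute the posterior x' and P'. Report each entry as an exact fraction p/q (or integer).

x' = [289/291, -133/97]
P' = [2098/291 -454/97; -454/97 316/97]

x̄ = F·x = [-6, -9]
P̄ = F·P·Fᵀ + Q = [28 18; 18 28]
y = z − H·x̄ = [-37]
S = H·P̄·Hᵀ + R = [582]
K = P̄·Hᵀ·S⁻¹ = [-55/291; -20/97]
x' = x̄ + K·y = [289/291, -133/97]
P' = (I − K·H)·P̄ = [2098/291 -454/97; -454/97 316/97]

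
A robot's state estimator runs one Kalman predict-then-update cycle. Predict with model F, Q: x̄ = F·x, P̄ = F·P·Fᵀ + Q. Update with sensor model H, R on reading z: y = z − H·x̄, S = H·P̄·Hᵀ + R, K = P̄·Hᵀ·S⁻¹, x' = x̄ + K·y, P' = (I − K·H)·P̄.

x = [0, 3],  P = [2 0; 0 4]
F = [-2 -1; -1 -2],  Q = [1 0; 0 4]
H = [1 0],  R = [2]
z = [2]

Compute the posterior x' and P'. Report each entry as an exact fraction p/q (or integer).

x' = [4/3, -2]
P' = [26/15 8/5; 8/5 62/5]

x̄ = F·x = [-3, -6]
P̄ = F·P·Fᵀ + Q = [13 12; 12 22]
y = z − H·x̄ = [5]
S = H·P̄·Hᵀ + R = [15]
K = P̄·Hᵀ·S⁻¹ = [13/15; 4/5]
x' = x̄ + K·y = [4/3, -2]
P' = (I − K·H)·P̄ = [26/15 8/5; 8/5 62/5]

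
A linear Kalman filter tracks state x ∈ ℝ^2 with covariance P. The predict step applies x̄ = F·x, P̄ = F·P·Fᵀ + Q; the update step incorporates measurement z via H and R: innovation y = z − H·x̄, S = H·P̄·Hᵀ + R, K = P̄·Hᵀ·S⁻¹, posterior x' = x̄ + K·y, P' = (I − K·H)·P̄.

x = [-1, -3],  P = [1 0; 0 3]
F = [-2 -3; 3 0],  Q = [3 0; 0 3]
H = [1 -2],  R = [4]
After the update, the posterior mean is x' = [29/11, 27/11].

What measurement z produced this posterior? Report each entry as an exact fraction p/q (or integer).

x̄ = F·x = [11, -3]
P̄ = F·P·Fᵀ + Q = [34 -6; -6 12]
S = H·P̄·Hᵀ + R = [110]
K = P̄·Hᵀ·S⁻¹ = [23/55; -3/11]
x' − x̄ = [-92/11, 60/11] = K·y
y = (KᵀK)⁻¹·Kᵀ·(x' − x̄) = [-20]
z = y + H·x̄ = [-20] + [17] = [-3]

z = [-3]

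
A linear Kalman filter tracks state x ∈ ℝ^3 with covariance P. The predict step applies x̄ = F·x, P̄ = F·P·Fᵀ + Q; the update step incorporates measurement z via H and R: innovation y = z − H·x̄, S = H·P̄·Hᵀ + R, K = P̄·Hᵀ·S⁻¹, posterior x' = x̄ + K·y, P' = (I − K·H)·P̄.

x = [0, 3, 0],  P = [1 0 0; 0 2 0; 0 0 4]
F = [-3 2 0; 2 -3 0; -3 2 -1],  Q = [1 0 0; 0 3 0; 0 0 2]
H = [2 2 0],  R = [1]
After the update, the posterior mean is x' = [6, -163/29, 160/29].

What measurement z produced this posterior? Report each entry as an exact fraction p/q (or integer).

z = [1]

x̄ = F·x = [6, -9, 6]
P̄ = F·P·Fᵀ + Q = [18 -18 17; -18 25 -18; 17 -18 23]
S = H·P̄·Hᵀ + R = [29]
K = P̄·Hᵀ·S⁻¹ = [0; 14/29; -2/29]
x' − x̄ = [0, 98/29, -14/29] = K·y
y = (KᵀK)⁻¹·Kᵀ·(x' − x̄) = [7]
z = y + H·x̄ = [7] + [-6] = [1]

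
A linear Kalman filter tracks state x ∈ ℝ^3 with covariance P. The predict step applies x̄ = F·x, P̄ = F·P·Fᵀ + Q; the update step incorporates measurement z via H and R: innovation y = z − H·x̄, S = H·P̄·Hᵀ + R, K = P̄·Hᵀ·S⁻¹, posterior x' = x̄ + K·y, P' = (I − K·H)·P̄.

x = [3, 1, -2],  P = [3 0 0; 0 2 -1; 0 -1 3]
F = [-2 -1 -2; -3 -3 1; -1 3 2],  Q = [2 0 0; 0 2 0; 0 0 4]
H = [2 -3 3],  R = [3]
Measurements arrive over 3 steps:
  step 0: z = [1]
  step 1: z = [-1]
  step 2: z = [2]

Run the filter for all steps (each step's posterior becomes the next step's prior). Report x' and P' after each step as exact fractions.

step 0: x' = [-601/208, -2735/312, -4037/624], P' = [4989/208 1281/104 -765/208; 1281/104 3695/156 4757/312; -765/208 4757/312 11111/624]
step 1: x' = [-324086/818371, -6050822/818371, -6124848/818371], P' = [33633654/4091855 8180871/818371 17658621/4091855; 8180871/818371 131935339/818371 126269455/818371; 17658621/4091855 126269455/818371 620427204/4091855]
step 2: x' = [67964042180/152242297751, -6663814696/6619230337, -97547100384/152242297751], P' = [1193600021910/152242297751 17787108183/6619230337 -417059830476/152242297751; 17787108183/6619230337 558050697967/6619230337 545208442999/6619230337; -417059830476/152242297751 545208442999/6619230337 12866227858395/152242297751]

step 0: x̄ = F·x = [-3, -14, -4]
step 0: P̄ = F·P·Fᵀ + Q = [24 13 -4; 13 56 0; -4 0 25]
step 0: y = z − H·x̄ = [-23]
step 0: S = H·P̄·Hᵀ + R = [624]
step 0: K = P̄·Hᵀ·S⁻¹ = [-1/208; -71/312; 67/624]
step 0: x' = x̄ + K·y = [-601/208, -2735/312, -4037/624]
step 0: P' = (I − K·H)·P̄ = [4989/208 1281/104 -765/208; 1281/104 3695/156 4757/312; -765/208 4757/312 11111/624]
step 1: x̄ = F·x = [8575/312, 8891/312, -22681/624]
step 1: P̄ = F·P·Fᵀ + Q = [42695/156 54871/156 -84401/312; 54871/156 93779/156 -62245/312; -84401/312 -62245/312 272159/624]
step 1: y = z − H·x̄ = [86465/624]
step 1: S = H·P̄·Hᵀ + R = [4091855/624]
step 1: K = P̄·Hᵀ·S⁻¹ = [-823298/4091855; -211970/818371; 852343/4091855]
step 1: x' = x̄ + K·y = [-324086/818371, -6050822/818371, -6124848/818371]
step 1: P' = (I − K·H)·P̄ = [33633654/4091855 8180871/818371 17658621/4091855; 8180871/818371 131935339/818371 126269455/818371; 17658621/4091855 126269455/818371 620427204/4091855]
step 2: x̄ = F·x = [18948690/818371, 12999876/818371, -30078076/818371]
step 2: P̄ = F·P·Fᵀ + Q = [1222875865/818371 907097531/818371 -1936817762/818371; 907097531/818371 3710647069/4091855 -6858413187/4091855; -1936817762/818371 -6858413187/4091855 15728906831/4091855]
step 2: y = z − H·x̄ = [92973218/818371]
step 2: S = H·P̄·Hᵀ + R = [152242297751/4091855]
step 2: K = P̄·Hᵀ·S⁻¹ = [-30429970745/152242297751; -984182846/6619230337; 48393782434/152242297751]
step 2: x' = x̄ + K·y = [67964042180/152242297751, -6663814696/6619230337, -97547100384/152242297751]
step 2: P' = (I − K·H)·P̄ = [1193600021910/152242297751 17787108183/6619230337 -417059830476/152242297751; 17787108183/6619230337 558050697967/6619230337 545208442999/6619230337; -417059830476/152242297751 545208442999/6619230337 12866227858395/152242297751]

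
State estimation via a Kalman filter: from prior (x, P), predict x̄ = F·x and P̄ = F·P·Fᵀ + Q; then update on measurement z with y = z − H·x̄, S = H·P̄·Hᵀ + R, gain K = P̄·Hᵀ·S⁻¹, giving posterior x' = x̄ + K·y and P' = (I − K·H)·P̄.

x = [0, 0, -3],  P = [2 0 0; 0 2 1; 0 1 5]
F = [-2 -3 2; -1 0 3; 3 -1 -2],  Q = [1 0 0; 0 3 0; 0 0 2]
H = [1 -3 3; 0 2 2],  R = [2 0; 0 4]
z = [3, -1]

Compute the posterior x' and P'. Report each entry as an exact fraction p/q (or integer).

x̄ = F·x = [-6, -9, 6]
P̄ = F·P·Fᵀ + Q = [35 25 -22; 25 50 -39; -22 -39 46]
y = z − H·x̄ = [-36, 5]
S = H·P̄·Hᵀ + R = [1321 -18; -18 76]
K = P̄·Hᵀ·S⁻¹ = [-1987/25018 3009/50036; -4499/25018 12353/50036; 2245/12509 2836/12509]
x' = x̄ + K·y = [-20301/7148, -9233/7148, 1202/1787]
P' = (I − K·H)·P̄ = [655981/25018 111497/25018 -54244/12509; 111497/25018 26259/25018 -6953/12509; -54244/12509 -6953/12509 12625/12509]

x' = [-20301/7148, -9233/7148, 1202/1787]
P' = [655981/25018 111497/25018 -54244/12509; 111497/25018 26259/25018 -6953/12509; -54244/12509 -6953/12509 12625/12509]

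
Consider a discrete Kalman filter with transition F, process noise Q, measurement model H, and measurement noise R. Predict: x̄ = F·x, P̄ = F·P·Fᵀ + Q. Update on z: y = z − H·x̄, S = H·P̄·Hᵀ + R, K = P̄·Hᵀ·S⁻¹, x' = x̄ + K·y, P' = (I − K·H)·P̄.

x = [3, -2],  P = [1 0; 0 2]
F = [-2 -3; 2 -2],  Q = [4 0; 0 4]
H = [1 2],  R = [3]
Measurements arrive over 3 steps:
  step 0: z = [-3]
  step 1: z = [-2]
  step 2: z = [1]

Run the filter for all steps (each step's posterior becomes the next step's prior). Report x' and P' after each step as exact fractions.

step 0: x̄ = F·x = [0, 10]
step 0: P̄ = F·P·Fᵀ + Q = [26 8; 8 16]
step 0: y = z − H·x̄ = [-23]
step 0: S = H·P̄·Hᵀ + R = [125]
step 0: K = P̄·Hᵀ·S⁻¹ = [42/125; 8/25]
step 0: x' = x̄ + K·y = [-966/125, 66/25]
step 0: P' = (I − K·H)·P̄ = [1486/125 -136/25; -136/25 16/5]
step 1: x̄ = F·x = [942/125, -2592/125]
step 1: P̄ = F·P·Fᵀ + Q = [1884/125 -2184/125; -2184/125 13484/125]
step 1: y = z − H·x̄ = [3992/125]
step 1: S = H·P̄·Hᵀ + R = [47459/125]
step 1: K = P̄·Hᵀ·S⁻¹ = [-2484/47459; 24784/47459]
step 1: x' = x̄ + K·y = [278322/47459, -192608/47459]
step 1: P' = (I − K·H)·P̄ = [665940/47459 -336696/47459; -336696/47459 205524/47459]
step 2: x̄ = F·x = [21180/47459, 941860/47459]
step 2: P̄ = F·P·Fᵀ + Q = [662960/47459 -757224/47459; -757224/47459 6369260/47459]
step 2: y = z − H·x̄ = [-1857441/47459]
step 2: S = H·P̄·Hᵀ + R = [23253481/47459]
step 2: K = P̄·Hᵀ·S⁻¹ = [-851488/23253481; 11981296/23253481]
step 2: x' = x̄ + K·y = [43702932/23253481, -7438564/23253481]
step 2: P' = (I − K·H)·P̄ = [309553424/23253481 -156053944/23253481; -156053944/23253481 95998916/23253481]

step 0: x' = [-966/125, 66/25], P' = [1486/125 -136/25; -136/25 16/5]
step 1: x' = [278322/47459, -192608/47459], P' = [665940/47459 -336696/47459; -336696/47459 205524/47459]
step 2: x' = [43702932/23253481, -7438564/23253481], P' = [309553424/23253481 -156053944/23253481; -156053944/23253481 95998916/23253481]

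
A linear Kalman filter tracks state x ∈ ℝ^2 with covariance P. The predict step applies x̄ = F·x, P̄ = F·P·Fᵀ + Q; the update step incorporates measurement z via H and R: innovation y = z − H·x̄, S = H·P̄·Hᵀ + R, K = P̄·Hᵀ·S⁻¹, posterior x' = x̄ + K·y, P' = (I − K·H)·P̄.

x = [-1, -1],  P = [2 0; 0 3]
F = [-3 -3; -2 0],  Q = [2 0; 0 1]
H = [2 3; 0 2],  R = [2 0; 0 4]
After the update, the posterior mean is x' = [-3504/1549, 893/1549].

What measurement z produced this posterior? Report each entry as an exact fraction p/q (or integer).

z = [-3, 2]

x̄ = F·x = [6, 2]
P̄ = F·P·Fᵀ + Q = [47 12; 12 9]
S = H·P̄·Hᵀ + R = [415 102; 102 40]
K = P̄·Hᵀ·S⁻¹ = [688/1549 -825/1549; 51/1549 567/1549]
x' − x̄ = [-12798/1549, -2205/1549] = K·y
y = (KᵀK)⁻¹·Kᵀ·(x' − x̄) = [-21, -2]
z = y + H·x̄ = [-21, -2] + [18, 4] = [-3, 2]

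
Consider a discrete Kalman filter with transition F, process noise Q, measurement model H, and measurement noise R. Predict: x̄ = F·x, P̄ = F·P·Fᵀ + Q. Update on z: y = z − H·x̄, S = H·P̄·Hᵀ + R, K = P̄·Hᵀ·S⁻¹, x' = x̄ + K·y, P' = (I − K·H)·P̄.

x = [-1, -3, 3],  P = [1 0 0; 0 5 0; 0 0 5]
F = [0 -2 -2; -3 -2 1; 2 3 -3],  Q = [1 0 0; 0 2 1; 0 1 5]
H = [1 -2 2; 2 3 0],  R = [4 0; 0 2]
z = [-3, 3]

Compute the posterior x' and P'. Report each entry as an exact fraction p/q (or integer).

x' = [2401/63219, 62074/63219, -9571/14589]
P' = [74456/21073 -45372/21073 -17458/4863; -45372/21073 32064/21073 11558/4863; -17458/4863 11558/4863 69721/14589]

x̄ = F·x = [0, 12, -20]
P̄ = F·P·Fᵀ + Q = [41 10 0; 10 36 -50; 0 -50 99]
y = z − H·x̄ = [61, -33]
S = H·P̄·Hᵀ + R = [945 -444; -444 610]
K = P̄·Hᵀ·S⁻¹ = [10423/63219 6398/21073; -6998/63219 2724/21073; 4430/14589 -121/4863]
x' = x̄ + K·y = [2401/63219, 62074/63219, -9571/14589]
P' = (I − K·H)·P̄ = [74456/21073 -45372/21073 -17458/4863; -45372/21073 32064/21073 11558/4863; -17458/4863 11558/4863 69721/14589]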